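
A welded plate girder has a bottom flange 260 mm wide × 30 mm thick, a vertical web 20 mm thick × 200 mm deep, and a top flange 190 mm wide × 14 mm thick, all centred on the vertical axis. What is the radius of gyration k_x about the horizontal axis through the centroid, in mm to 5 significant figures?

Decompose the section into non-overlapping parts with the origin at the bottom-left of its bounding rectangle.
Bottom plate: 260 × 30, A = 7 800 mm², y = 15 mm, Ī = 585 000 mm⁴.
Web plate: 20 × 200, A = 4 000 mm², y = 130 mm, Ī = 13 333 333 mm⁴.
Top plate: 190 × 14, A = 2 660 mm², y = 237 mm, Ī = 43446.67 mm⁴.
Centroid: ȳ = ΣA·y / ΣA = 87.65007 mm.
Transfer each piece to the horizontal axis through the centroid using Ī + A·d² with d = y − 87.65007:
  bottom plate: d = -72.65007 mm → contributes +41 753 654 mm⁴
  web plate: d = 42.34993 mm → contributes +20 507 400 mm⁴
  top plate: d = 149.3499 mm → contributes +59 375 816 mm⁴
Total I = 121 636 869 mm⁴.
Radius of gyration: k = √(I/A) = √(121 636 869 / 14 460) = 91.71671 mm.

k_x ≈ 91.717 mm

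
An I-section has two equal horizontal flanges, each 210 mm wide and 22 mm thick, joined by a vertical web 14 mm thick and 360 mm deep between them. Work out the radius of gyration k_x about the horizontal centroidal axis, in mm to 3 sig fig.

k_x ≈ 166 mm

Split into non-overlapping primitives; take the origin at the lower-left of the bounding box.
Bottom flange: 210 × 22, A = 4 620 mm², y = 11 mm, Ī = 186 340 mm⁴.
Web: 14 × 360, A = 5 040 mm², y = 202 mm, Ī = 54 432 000 mm⁴.
Top flange: 210 × 22, A = 4 620 mm², y = 393 mm, Ī = 186 340 mm⁴.
By symmetry the centroid is at mid-height, ȳ = 202 mm.
Transfer each piece to the horizontal centroidal axis using Ī + A·d² with d = y − 202:
  bottom flange: d = -191 mm → contributes +168 728 560 mm⁴
  web: d = 0 mm → contributes +54 432 000 mm⁴
  top flange: d = 191 mm → contributes +168 728 560 mm⁴
Total I = 391 889 120 mm⁴.
Radius of gyration: k = √(I/A) = √(391 889 120 / 14 280) = 165.66 mm.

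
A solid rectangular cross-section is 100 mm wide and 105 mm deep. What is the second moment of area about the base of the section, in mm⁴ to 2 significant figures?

The section: 100 × 105, A = 10 500 mm², y = 52.5 mm, Ī = 9 646 875 mm⁴.
Transfer it to the base of the section using Ī + A·d² with d = y − 0:
  the section: d = 52.5 mm → contributes +38 587 500 mm⁴
Total I = 38 587 500 mm⁴.

I_base ≈ 3.9 × 10⁷ mm⁴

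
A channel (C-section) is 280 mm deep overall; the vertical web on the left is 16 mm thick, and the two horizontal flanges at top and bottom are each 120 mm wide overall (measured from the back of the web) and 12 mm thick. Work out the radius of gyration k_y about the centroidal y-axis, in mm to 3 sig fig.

Split into non-overlapping primitives; take the origin at the lower-left of the bounding box.
Web: 16 × 280, A = 4 480 mm², x = 8 mm, Ī = 95 573 mm⁴.
Top flange (beyond web): 104 × 12, A = 1 248 mm², x = 68 mm, Ī = 1 124 864 mm⁴.
Bottom flange (beyond web): 104 × 12, A = 1 248 mm², x = 68 mm, Ī = 1 124 864 mm⁴.
Centroid: x̄ = ΣA·x / ΣA = 29.468 mm.
Transfer each piece to the centroidal y-axis using Ī + A·d² with d = x − 29.468:
  web: d = -21.468 mm → contributes +2 160 272 mm⁴
  top flange (beyond web): d = 38.532 mm → contributes +2 977 799 mm⁴
  bottom flange (beyond web): d = 38.532 mm → contributes +2 977 799 mm⁴
Total I = 8 115 870 mm⁴.
Radius of gyration: k = √(I/A) = √(8 115 870 / 6 976) = 34.109 mm.

k_y ≈ 34.1 mm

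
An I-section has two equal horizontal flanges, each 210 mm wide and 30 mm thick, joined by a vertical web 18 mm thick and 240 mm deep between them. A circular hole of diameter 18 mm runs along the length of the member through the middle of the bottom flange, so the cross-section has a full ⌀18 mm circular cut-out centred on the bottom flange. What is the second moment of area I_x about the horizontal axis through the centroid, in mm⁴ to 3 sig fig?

Split into non-overlapping primitives; take the origin at the lower-left of the bounding box.
Bottom flange: 210 × 30, A = 6 300 mm², y = 15 mm, Ī = 472 500 mm⁴.
Web: 18 × 240, A = 4 320 mm², y = 150 mm, Ī = 20 736 000 mm⁴.
Top flange: 210 × 30, A = 6 300 mm², y = 285 mm, Ī = 472 500 mm⁴.
Hole (subtracted): ⌀18, A = 254.47 mm², y = 15 mm, Ī = 5 153 mm⁴.
Centroid: ȳ = ΣA·y / ΣA = 152.06 mm.
Transfer each piece to the horizontal axis through the centroid using Ī + A·d² with d = y − 152.06:
  bottom flange: d = -137.06 mm → contributes +118 823 108 mm⁴
  web: d = -2.0613 mm → contributes +20 754 356 mm⁴
  top flange: d = 132.94 mm → contributes +111 810 431 mm⁴
  hole: d = -137.06 mm → contributes −4 785 560 mm⁴
Total I = 246 602 336 mm⁴.

I_x ≈ 2.47 × 10⁸ mm⁴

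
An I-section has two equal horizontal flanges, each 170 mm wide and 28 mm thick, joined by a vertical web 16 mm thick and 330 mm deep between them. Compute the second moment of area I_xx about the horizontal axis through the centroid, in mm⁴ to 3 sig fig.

Decompose the section into non-overlapping parts with the origin at the bottom-left of its bounding rectangle.
Bottom flange: 170 × 28, A = 4 760 mm², y = 14 mm, Ī = 310 987 mm⁴.
Web: 16 × 330, A = 5 280 mm², y = 193 mm, Ī = 47 916 000 mm⁴.
Top flange: 170 × 28, A = 4 760 mm², y = 372 mm, Ī = 310 987 mm⁴.
By symmetry the centroid is at mid-height, ȳ = 193 mm.
Transfer each piece to the horizontal axis through the centroid using Ī + A·d² with d = y − 193:
  bottom flange: d = -179 mm → contributes +152 826 147 mm⁴
  web: d = 0 mm → contributes +47 916 000 mm⁴
  top flange: d = 179 mm → contributes +152 826 147 mm⁴
Total I = 353 568 293 mm⁴.

I_xx ≈ 3.54 × 10⁸ mm⁴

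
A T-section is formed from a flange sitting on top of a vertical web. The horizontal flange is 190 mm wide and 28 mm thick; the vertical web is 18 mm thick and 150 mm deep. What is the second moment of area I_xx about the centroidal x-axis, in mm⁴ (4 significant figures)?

Split into non-overlapping primitives; take the origin at the lower-left of the bounding box.
Flange: 190 × 28, A = 5 320 mm², y = 164 mm, Ī = 347 573 mm⁴.
Web: 18 × 150, A = 2 700 mm², y = 75 mm, Ī = 5 062 500 mm⁴.
Centroid: ȳ = ΣA·y / ΣA = 134.037 mm.
Transfer each piece to the centroidal x-axis using Ī + A·d² with d = y − 134.037:
  flange: d = 29.9626 mm → contributes +5 123 641 mm⁴
  web: d = -59.0374 mm → contributes +14 473 121 mm⁴
Total I = 19 596 762 mm⁴.

I_xx ≈ 1.960 × 10⁷ mm⁴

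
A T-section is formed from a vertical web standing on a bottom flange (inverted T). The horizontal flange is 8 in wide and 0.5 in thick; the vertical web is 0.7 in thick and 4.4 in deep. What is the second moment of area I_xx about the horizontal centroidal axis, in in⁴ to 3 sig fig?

Treat the section as a set of non-overlapping primitives; coordinates are from the bounding-box lower-left.
Flange: 8 × 0.5, A = 4 in², y = 0.25 in, Ī = 0.083333 in⁴.
Web: 0.7 × 4.4, A = 3.08 in², y = 2.7 in, Ī = 4.9691 in⁴.
Centroid: ȳ = ΣA·y / ΣA = 1.3158 in.
Transfer each piece to the horizontal centroidal axis using Ī + A·d² with d = y − 1.3158:
  flange: d = -1.0658 in → contributes +4.6272 in⁴
  web: d = 1.3842 in → contributes +10.87 in⁴
Total I = 15.497 in⁴.

I_xx ≈ 15.5 in⁴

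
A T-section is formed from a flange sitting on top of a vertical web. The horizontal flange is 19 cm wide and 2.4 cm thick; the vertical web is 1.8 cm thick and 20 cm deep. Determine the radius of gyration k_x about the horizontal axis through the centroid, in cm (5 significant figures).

Decompose the section into non-overlapping parts with the origin at the bottom-left of its bounding rectangle.
Flange: 19 × 2.4, A = 45.6 cm², y = 21.2 cm, Ī = 21.888 cm⁴.
Web: 1.8 × 20, A = 36 cm², y = 10 cm, Ī = 1 200 cm⁴.
Centroid: ȳ = ΣA·y / ΣA = 16.25882 cm.
Transfer each piece to the horizontal axis through the centroid using Ī + A·d² with d = y − 16.25882:
  flange: d = 4.941176 cm → contributes +1135.222 cm⁴
  web: d = -6.258824 cm → contributes +2610.223 cm⁴
Total I = 3745.446 cm⁴.
Radius of gyration: k = √(I/A) = √(3745.446 / 81.6) = 6.774959 cm.

k_x ≈ 6.7750 cm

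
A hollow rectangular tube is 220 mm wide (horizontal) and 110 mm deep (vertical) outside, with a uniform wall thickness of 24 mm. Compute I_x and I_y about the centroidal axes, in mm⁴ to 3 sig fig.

Decompose the section into non-overlapping parts with the origin at the bottom-left of its bounding rectangle.
Outer rectangle: 220 × 110, A = 24 200 mm², y = 55 mm, Ī = 24 401 667 mm⁴.
Inner void (subtracted): 172 × 62, A = 10 664 mm², y = 55 mm, Ī = 3 416 035 mm⁴.
By symmetry the centroid is at mid-height, ȳ = 55 mm.
All pieces are centred on the centroidal x-axis, so I = ΣĪ (holes subtracted) = 20 985 632 mm⁴.
Repeating about the centroidal y-axis gives I_y = 71 316 352 mm⁴.

I_x ≈ 2.10 × 10⁷ mm⁴, I_y ≈ 7.13 × 10⁷ mm⁴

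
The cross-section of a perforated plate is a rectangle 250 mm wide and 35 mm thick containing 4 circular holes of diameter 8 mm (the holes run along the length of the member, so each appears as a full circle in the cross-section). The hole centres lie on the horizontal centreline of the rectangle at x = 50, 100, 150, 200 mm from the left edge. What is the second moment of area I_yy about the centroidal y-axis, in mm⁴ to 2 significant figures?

I_yy ≈ 4.5 × 10⁷ mm⁴

Treat the section as a set of non-overlapping primitives; coordinates are from the bounding-box lower-left.
Plate: 250 × 35, A = 8 750 mm², x = 125 mm, Ī = 45 572 917 mm⁴.
Hole 1 (subtracted): ⌀8, A = 50.27 mm², x = 50 mm, Ī = 201.1 mm⁴.
Hole 2 (subtracted): ⌀8, A = 50.27 mm², x = 100 mm, Ī = 201.1 mm⁴.
Hole 3 (subtracted): ⌀8, A = 50.27 mm², x = 150 mm, Ī = 201.1 mm⁴.
Hole 4 (subtracted): ⌀8, A = 50.27 mm², x = 200 mm, Ī = 201.1 mm⁴.
By symmetry the centroid is at mid-width, x̄ = 125 mm.
Transfer each piece to the centroidal y-axis using Ī + A·d² with d = x − 125:
  plate: d = 0 mm → contributes +45 572 917 mm⁴
  hole 1: d = -75 mm → contributes −282 944 mm⁴
  hole 2: d = -25 mm → contributes −31 617 mm⁴
  hole 3: d = 25 mm → contributes −31 617 mm⁴
  hole 4: d = 75 mm → contributes −282 944 mm⁴
Total I = 44 943 794 mm⁴.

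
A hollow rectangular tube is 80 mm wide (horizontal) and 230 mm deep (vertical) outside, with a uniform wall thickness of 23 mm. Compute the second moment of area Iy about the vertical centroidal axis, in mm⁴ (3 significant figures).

Iy ≈ 9.21 × 10⁶ mm⁴

Treat the section as a set of non-overlapping primitives; coordinates are from the bounding-box lower-left.
Outer rectangle: 80 × 230, A = 18 400 mm², x = 40 mm, Ī = 9 813 333 mm⁴.
Inner void (subtracted): 34 × 184, A = 6 256 mm², x = 40 mm, Ī = 602 661 mm⁴.
By symmetry the centroid is at mid-width, x̄ = 40 mm.
All pieces are centred on the vertical centroidal axis, so I = ΣĪ (holes subtracted) = 9 210 672 mm⁴.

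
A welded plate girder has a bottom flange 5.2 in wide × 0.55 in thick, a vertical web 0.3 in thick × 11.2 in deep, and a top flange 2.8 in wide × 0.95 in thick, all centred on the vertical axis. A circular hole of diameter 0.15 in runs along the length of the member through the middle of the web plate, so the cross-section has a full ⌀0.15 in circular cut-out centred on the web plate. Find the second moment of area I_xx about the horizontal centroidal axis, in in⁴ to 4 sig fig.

Break the section into simple shapes (no overlaps), measuring from the bottom-left corner of the bounding box.
Bottom plate: 5.2 × 0.55, A = 2.86 in², y = 0.275 in, Ī = 0.0720958 in⁴.
Web plate: 0.3 × 11.2, A = 3.36 in², y = 6.15 in, Ī = 35.1232 in⁴.
Top plate: 2.8 × 0.95, A = 2.66 in², y = 12.225 in, Ī = 0.200054 in⁴.
Hole (subtracted): ⌀0.15, A = 0.0176715 in², y = 6.15 in, Ī = 0.0000248505 in⁴.
Centroid: ȳ = ΣA·y / ΣA = 6.07745 in.
Transfer each piece to the horizontal centroidal axis using Ī + A·d² with d = y − 6.07745:
  bottom plate: d = -5.80245 in → contributes +96.3637 in⁴
  web plate: d = 0.0725543 in → contributes +35.1409 in⁴
  top plate: d = 6.14755 in → contributes +100.728 in⁴
  hole: d = 0.0725543 in → contributes −0.000117875 in⁴
Total I = 232.232 in⁴.

I_xx ≈ 232.2 in⁴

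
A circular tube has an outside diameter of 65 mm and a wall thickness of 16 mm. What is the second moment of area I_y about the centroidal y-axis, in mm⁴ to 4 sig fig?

Split into non-overlapping primitives; take the origin at the lower-left of the bounding box.
Outer circle: ⌀65, A = 3318.31 mm², x = 32.5 mm, Ī = 876 241 mm⁴.
Bore (subtracted): ⌀33, A = 855.299 mm², x = 32.5 mm, Ī = 58213.8 mm⁴.
By symmetry the centroid is at mid-width, x̄ = 32.5 mm.
All pieces are centred on the centroidal y-axis, so I = ΣĪ (holes subtracted) = 818 027 mm⁴.

I_y ≈ 8.180 × 10⁵ mm⁴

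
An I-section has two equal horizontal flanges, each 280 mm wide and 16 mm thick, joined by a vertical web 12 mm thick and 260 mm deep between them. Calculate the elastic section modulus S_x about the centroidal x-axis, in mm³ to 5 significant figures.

S_x ≈ 1.2904 × 10⁶ mm³

Break the section into simple shapes (no overlaps), measuring from the bottom-left corner of the bounding box.
Bottom flange: 280 × 16, A = 4 480 mm², y = 8 mm, Ī = 95573.33 mm⁴.
Web: 12 × 260, A = 3 120 mm², y = 146 mm, Ī = 17 576 000 mm⁴.
Top flange: 280 × 16, A = 4 480 mm², y = 284 mm, Ī = 95573.33 mm⁴.
By symmetry the centroid is at mid-height, ȳ = 146 mm.
Transfer each piece to the centroidal x-axis using Ī + A·d² with d = y − 146:
  bottom flange: d = -138 mm → contributes +85 412 693 mm⁴
  web: d = 0 mm → contributes +17 576 000 mm⁴
  top flange: d = 138 mm → contributes +85 412 693 mm⁴
Total I = 188 401 387 mm⁴.
Extreme fibre distance c = 146 mm; S = I/c = 1 290 420 mm³.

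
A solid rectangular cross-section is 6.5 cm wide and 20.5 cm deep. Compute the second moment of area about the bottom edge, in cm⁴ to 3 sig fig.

The section: 6.5 × 20.5, A = 133.25 cm², y = 10.25 cm, Ī = 4666.5 cm⁴.
Transfer it to a horizontal axis along the bottom face using Ī + A·d² with d = y − 0:
  the section: d = 10.25 cm → contributes +18 666 cm⁴
Total I = 18 666 cm⁴.

I_base ≈ 1.87 × 10⁴ cm⁴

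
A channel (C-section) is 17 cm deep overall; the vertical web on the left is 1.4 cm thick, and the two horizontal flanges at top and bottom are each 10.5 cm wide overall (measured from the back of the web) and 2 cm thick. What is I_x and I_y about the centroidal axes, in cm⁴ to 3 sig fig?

Split into non-overlapping primitives; take the origin at the lower-left of the bounding box.
Web: 1.4 × 17, A = 23.8 cm², y = 8.5 cm, Ī = 573.18 cm⁴.
Top flange (beyond web): 9.1 × 2, A = 18.2 cm², y = 16 cm, Ī = 6.0667 cm⁴.
Bottom flange (beyond web): 9.1 × 2, A = 18.2 cm², y = 1 cm, Ī = 6.0667 cm⁴.
By symmetry the centroid is at mid-height, ȳ = 8.5 cm.
Transfer each piece to the centroidal x-axis using Ī + A·d² with d = y − 8.5:
  web: d = 0 cm → contributes +573.18 cm⁴
  top flange (beyond web): d = 7.5 cm → contributes +1029.8 cm⁴
  bottom flange (beyond web): d = -7.5 cm → contributes +1029.8 cm⁴
Total I = 2632.8 cm⁴.
For the y-axis: x̄ = 3.8744 cm.
Repeating about the centroidal y-axis gives I_y = 651.72 cm⁴.

I_x ≈ 2630 cm⁴, I_y ≈ 652 cm⁴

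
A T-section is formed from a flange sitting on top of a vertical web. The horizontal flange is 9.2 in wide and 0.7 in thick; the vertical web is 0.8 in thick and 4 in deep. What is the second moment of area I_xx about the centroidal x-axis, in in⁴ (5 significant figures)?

I_xx ≈ 16.335 in⁴

Treat the section as a set of non-overlapping primitives; coordinates are from the bounding-box lower-left.
Flange: 9.2 × 0.7, A = 6.44 in², y = 4.35 in, Ī = 0.2629667 in⁴.
Web: 0.8 × 4, A = 3.2 in², y = 2 in, Ī = 4.266667 in⁴.
Centroid: ȳ = ΣA·y / ΣA = 3.569917 in.
Transfer each piece to the centroidal x-axis using Ī + A·d² with d = y − 3.569917:
  flange: d = 0.780083 in → contributes +4.181896 in⁴
  web: d = -1.569917 in → contributes +12.15351 in⁴
Total I = 16.33541 in⁴.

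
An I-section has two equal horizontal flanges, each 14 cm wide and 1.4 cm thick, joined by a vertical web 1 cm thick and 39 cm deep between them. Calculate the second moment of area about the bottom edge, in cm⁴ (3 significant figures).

Split into non-overlapping primitives; take the origin at the lower-left of the bounding box.
Bottom flange: 14 × 1.4, A = 19.6 cm², y = 0.7 cm, Ī = 3.2013 cm⁴.
Web: 1 × 39, A = 39 cm², y = 20.9 cm, Ī = 4943.3 cm⁴.
Top flange: 14 × 1.4, A = 19.6 cm², y = 41.1 cm, Ī = 3.2013 cm⁴.
Transfer each piece to the base of the section using Ī + A·d² with d = y − 0:
  bottom flange: d = 0.7 cm → contributes +12.805 cm⁴
  web: d = 20.9 cm → contributes +21 979 cm⁴
  top flange: d = 41.1 cm → contributes +33 112 cm⁴
Total I = 55 103 cm⁴.

I_base ≈ 5.51 × 10⁴ cm⁴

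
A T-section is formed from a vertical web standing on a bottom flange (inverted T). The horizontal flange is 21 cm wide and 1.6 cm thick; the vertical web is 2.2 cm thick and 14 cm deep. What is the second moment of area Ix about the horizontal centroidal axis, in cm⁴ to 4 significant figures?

Ix ≈ 1488 cm⁴

Decompose the section into non-overlapping parts with the origin at the bottom-left of its bounding rectangle.
Flange: 21 × 1.6, A = 33.6 cm², y = 0.8 cm, Ī = 7.168 cm⁴.
Web: 2.2 × 14, A = 30.8 cm², y = 8.6 cm, Ī = 503.067 cm⁴.
Centroid: ȳ = ΣA·y / ΣA = 4.53043 cm.
Transfer each piece to the horizontal centroidal axis using Ī + A·d² with d = y − 4.53043:
  flange: d = -3.73043 cm → contributes +474.75 cm⁴
  web: d = 4.06957 cm → contributes +1013.16 cm⁴
Total I = 1487.91 cm⁴.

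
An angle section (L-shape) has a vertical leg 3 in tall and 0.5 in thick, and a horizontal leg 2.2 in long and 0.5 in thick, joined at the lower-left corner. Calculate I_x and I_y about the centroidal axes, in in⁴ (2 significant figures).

Treat the section as a set of non-overlapping primitives; coordinates are from the bounding-box lower-left.
Vertical leg: 0.5 × 3, A = 1.5 in², y = 1.5 in, Ī = 1.125 in⁴.
Horizontal leg (remainder): 1.7 × 0.5, A = 0.85 in², y = 0.25 in, Ī = 0.01771 in⁴.
Centroid: ȳ = ΣA·y / ΣA = 1.048 in.
Transfer each piece to the centroidal x-axis using Ī + A·d² with d = y − 1.048:
  vertical leg: d = 0.4521 in → contributes +1.432 in⁴
  horizontal leg (remainder): d = -0.7979 in → contributes +0.5588 in⁴
Total I = 1.99 in⁴.
For the y-axis: x̄ = 0.6479 in.
Repeating about the centroidal y-axis gives I_y = 0.8924 in⁴.

I_x ≈ 2.0 in⁴, I_y ≈ 0.89 in⁴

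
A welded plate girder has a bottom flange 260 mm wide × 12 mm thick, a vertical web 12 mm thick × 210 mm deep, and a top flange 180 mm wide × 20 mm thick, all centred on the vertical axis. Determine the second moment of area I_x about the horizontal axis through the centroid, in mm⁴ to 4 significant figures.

Split into non-overlapping primitives; take the origin at the lower-left of the bounding box.
Bottom plate: 260 × 12, A = 3 120 mm², y = 6 mm, Ī = 37 440 mm⁴.
Web plate: 12 × 210, A = 2 520 mm², y = 117 mm, Ī = 9 261 000 mm⁴.
Top plate: 180 × 20, A = 3 600 mm², y = 232 mm, Ī = 120 000 mm⁴.
Centroid: ȳ = ΣA·y / ΣA = 124.325 mm.
Transfer each piece to the horizontal axis through the centroid using Ī + A·d² with d = y − 124.325:
  bottom plate: d = -118.325 mm → contributes +43 719 714 mm⁴
  web plate: d = -7.32468 mm → contributes +9 396 200 mm⁴
  top plate: d = 107.675 mm → contributes +41 858 312 mm⁴
Total I = 94 974 226 mm⁴.

I_x ≈ 9.497 × 10⁷ mm⁴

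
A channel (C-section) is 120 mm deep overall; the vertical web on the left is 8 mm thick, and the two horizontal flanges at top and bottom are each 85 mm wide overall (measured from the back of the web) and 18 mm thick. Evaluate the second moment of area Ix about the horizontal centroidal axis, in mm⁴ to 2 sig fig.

Decompose the section into non-overlapping parts with the origin at the bottom-left of its bounding rectangle.
Web: 8 × 120, A = 960 mm², y = 60 mm, Ī = 1 152 000 mm⁴.
Top flange (beyond web): 77 × 18, A = 1 386 mm², y = 111 mm, Ī = 37 422 mm⁴.
Bottom flange (beyond web): 77 × 18, A = 1 386 mm², y = 9 mm, Ī = 37 422 mm⁴.
By symmetry the centroid is at mid-height, ȳ = 60 mm.
Transfer each piece to the horizontal centroidal axis using Ī + A·d² with d = y − 60:
  web: d = 0 mm → contributes +1 152 000 mm⁴
  top flange (beyond web): d = 51 mm → contributes +3 642 408 mm⁴
  bottom flange (beyond web): d = -51 mm → contributes +3 642 408 mm⁴
Total I = 8 436 816 mm⁴.

Ix ≈ 8.4 × 10⁶ mm⁴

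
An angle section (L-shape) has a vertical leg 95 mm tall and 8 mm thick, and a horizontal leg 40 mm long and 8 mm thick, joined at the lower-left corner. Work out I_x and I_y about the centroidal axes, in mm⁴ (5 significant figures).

Treat the section as a set of non-overlapping primitives; coordinates are from the bounding-box lower-left.
Vertical leg: 8 × 95, A = 760 mm², y = 47.5 mm, Ī = 571583.3 mm⁴.
Horizontal leg (remainder): 32 × 8, A = 256 mm², y = 4 mm, Ī = 1365.333 mm⁴.
Centroid: ȳ = ΣA·y / ΣA = 36.53937 mm.
Transfer each piece to the centroidal x-axis using Ī + A·d² with d = y − 36.53937:
  vertical leg: d = 10.96063 mm → contributes +662886.2 mm⁴
  horizontal leg (remainder): d = -32.53937 mm → contributes +272420.8 mm⁴
Total I = 935307.1 mm⁴.
For the y-axis: x̄ = 9.03937 mm.
Repeating about the centroidal y-axis gives I_y = 102497.1 mm⁴.

I_x ≈ 9.3531 × 10⁵ mm⁴, I_y ≈ 1.0250 × 10⁵ mm⁴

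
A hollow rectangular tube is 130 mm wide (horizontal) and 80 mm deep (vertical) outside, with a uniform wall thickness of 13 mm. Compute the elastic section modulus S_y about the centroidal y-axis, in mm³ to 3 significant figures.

S_y ≈ 1.47 × 10⁵ mm³

Treat the section as a set of non-overlapping primitives; coordinates are from the bounding-box lower-left.
Outer rectangle: 130 × 80, A = 10 400 mm², x = 65 mm, Ī = 14 646 667 mm⁴.
Inner void (subtracted): 104 × 54, A = 5 616 mm², x = 65 mm, Ī = 5 061 888 mm⁴.
By symmetry the centroid is at mid-width, x̄ = 65 mm.
All pieces are centred on the centroidal y-axis, so I = ΣĪ (holes subtracted) = 9 584 779 mm⁴.
Extreme fibre distance c = 65 mm; S = I/c = 147 458 mm³.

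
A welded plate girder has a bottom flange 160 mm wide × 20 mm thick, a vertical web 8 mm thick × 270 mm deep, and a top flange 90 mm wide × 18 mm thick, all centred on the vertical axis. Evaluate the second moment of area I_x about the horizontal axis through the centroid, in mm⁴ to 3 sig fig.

I_x ≈ 1.07 × 10⁸ mm⁴

Decompose the section into non-overlapping parts with the origin at the bottom-left of its bounding rectangle.
Bottom plate: 160 × 20, A = 3 200 mm², y = 10 mm, Ī = 106 667 mm⁴.
Web plate: 8 × 270, A = 2 160 mm², y = 155 mm, Ī = 13 122 000 mm⁴.
Top plate: 90 × 18, A = 1 620 mm², y = 299 mm, Ī = 43 740 mm⁴.
Centroid: ȳ = ΣA·y / ΣA = 121.95 mm.
Transfer each piece to the horizontal axis through the centroid using Ī + A·d² with d = y − 121.95:
  bottom plate: d = -111.95 mm → contributes +40 208 453 mm⁴
  web plate: d = 33.054 mm → contributes +15 482 008 mm⁴
  top plate: d = 177.05 mm → contributes +50 827 946 mm⁴
Total I = 106 518 406 mm⁴.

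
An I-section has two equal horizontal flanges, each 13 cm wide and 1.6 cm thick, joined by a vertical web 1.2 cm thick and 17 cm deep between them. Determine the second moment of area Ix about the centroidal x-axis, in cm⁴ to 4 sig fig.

Ix ≈ 4098 cm⁴

Treat the section as a set of non-overlapping primitives; coordinates are from the bounding-box lower-left.
Bottom flange: 13 × 1.6, A = 20.8 cm², y = 0.8 cm, Ī = 4.43733 cm⁴.
Web: 1.2 × 17, A = 20.4 cm², y = 10.1 cm, Ī = 491.3 cm⁴.
Top flange: 13 × 1.6, A = 20.8 cm², y = 19.4 cm, Ī = 4.43733 cm⁴.
By symmetry the centroid is at mid-height, ȳ = 10.1 cm.
Transfer each piece to the centroidal x-axis using Ī + A·d² with d = y − 10.1:
  bottom flange: d = -9.3 cm → contributes +1803.43 cm⁴
  web: d = 0 cm → contributes +491.3 cm⁴
  top flange: d = 9.3 cm → contributes +1803.43 cm⁴
Total I = 4098.16 cm⁴.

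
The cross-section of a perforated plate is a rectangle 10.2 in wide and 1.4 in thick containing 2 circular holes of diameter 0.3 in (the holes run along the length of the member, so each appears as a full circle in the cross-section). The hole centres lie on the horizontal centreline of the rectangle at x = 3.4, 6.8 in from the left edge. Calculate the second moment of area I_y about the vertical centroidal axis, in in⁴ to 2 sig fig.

I_y ≈ 120 in⁴

Break the section into simple shapes (no overlaps), measuring from the bottom-left corner of the bounding box.
Plate: 10.2 × 1.4, A = 14.28 in², x = 5.1 in, Ī = 123.8 in⁴.
Hole 1 (subtracted): ⌀0.3, A = 0.07069 in², x = 3.4 in, Ī = 0.0003976 in⁴.
Hole 2 (subtracted): ⌀0.3, A = 0.07069 in², x = 6.8 in, Ī = 0.0003976 in⁴.
By symmetry the centroid is at mid-width, x̄ = 5.1 in.
Transfer each piece to the vertical centroidal axis using Ī + A·d² with d = x − 5.1:
  plate: d = 0 in → contributes +123.8 in⁴
  hole 1: d = -1.7 in → contributes −0.2047 in⁴
  hole 2: d = 1.7 in → contributes −0.2047 in⁴
Total I = 123.4 in⁴.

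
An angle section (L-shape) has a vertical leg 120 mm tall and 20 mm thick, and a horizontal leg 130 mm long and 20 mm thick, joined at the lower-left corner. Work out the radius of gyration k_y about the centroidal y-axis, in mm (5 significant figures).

k_y ≈ 39.419 mm

Split into non-overlapping primitives; take the origin at the lower-left of the bounding box.
Vertical leg: 20 × 120, A = 2 400 mm², x = 10 mm, Ī = 80 000 mm⁴.
Horizontal leg (remainder): 110 × 20, A = 2 200 mm², x = 75 mm, Ī = 2 218 333 mm⁴.
Centroid: x̄ = ΣA·x / ΣA = 41.08696 mm.
Transfer each piece to the centroidal y-axis using Ī + A·d² with d = x − 41.08696:
  vertical leg: d = -31.08696 mm → contributes +2 399 357 mm⁴
  horizontal leg (remainder): d = 33.91304 mm → contributes +4 748 541 mm⁴
Total I = 7 147 899 mm⁴.
Radius of gyration: k = √(I/A) = √(7 147 899 / 4 600) = 39.41942 mm.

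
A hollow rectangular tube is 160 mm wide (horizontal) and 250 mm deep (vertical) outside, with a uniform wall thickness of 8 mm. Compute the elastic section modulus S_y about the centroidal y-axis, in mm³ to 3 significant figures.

Decompose the section into non-overlapping parts with the origin at the bottom-left of its bounding rectangle.
Outer rectangle: 160 × 250, A = 40 000 mm², x = 80 mm, Ī = 85 333 333 mm⁴.
Inner void (subtracted): 144 × 234, A = 33 696 mm², x = 80 mm, Ī = 58 226 688 mm⁴.
By symmetry the centroid is at mid-width, x̄ = 80 mm.
All pieces are centred on the centroidal y-axis, so I = ΣĪ (holes subtracted) = 27 106 645 mm⁴.
Extreme fibre distance c = 80 mm; S = I/c = 338 833 mm³.

S_y ≈ 3.39 × 10⁵ mm³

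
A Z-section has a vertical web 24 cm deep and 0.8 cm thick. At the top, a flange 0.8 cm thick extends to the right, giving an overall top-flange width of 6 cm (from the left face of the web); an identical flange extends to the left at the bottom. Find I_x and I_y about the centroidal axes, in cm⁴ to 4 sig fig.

Break the section into simple shapes (no overlaps), measuring from the bottom-left corner of the bounding box.
Web: 0.8 × 24, A = 19.2 cm², y = 12 cm, Ī = 921.6 cm⁴.
Top flange (beyond web): 5.2 × 0.8, A = 4.16 cm², y = 23.6 cm, Ī = 0.221867 cm⁴.
Bottom flange (beyond web): 5.2 × 0.8, A = 4.16 cm², y = 0.4 cm, Ī = 0.221867 cm⁴.
Centroid: ȳ = ΣA·y / ΣA = 12 cm.
Transfer each piece to the centroidal x-axis using Ī + A·d² with d = y − 12:
  web: d = 0 cm → contributes +921.6 cm⁴
  top flange (beyond web): d = 11.6 cm → contributes +559.991 cm⁴
  bottom flange (beyond web): d = -11.6 cm → contributes +559.991 cm⁴
Total I = 2041.58 cm⁴.
For the y-axis: x̄ = 5.6 cm.
Repeating about the centroidal y-axis gives I_y = 94.6517 cm⁴.

I_x ≈ 2042 cm⁴, I_y ≈ 94.65 cm⁴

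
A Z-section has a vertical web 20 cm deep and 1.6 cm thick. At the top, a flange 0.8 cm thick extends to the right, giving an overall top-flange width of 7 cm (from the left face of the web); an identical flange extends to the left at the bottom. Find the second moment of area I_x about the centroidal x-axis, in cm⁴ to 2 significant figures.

I_x ≈ 1900 cm⁴

Treat the section as a set of non-overlapping primitives; coordinates are from the bounding-box lower-left.
Web: 1.6 × 20, A = 32 cm², y = 10 cm, Ī = 1 067 cm⁴.
Top flange (beyond web): 5.4 × 0.8, A = 4.32 cm², y = 19.6 cm, Ī = 0.2304 cm⁴.
Bottom flange (beyond web): 5.4 × 0.8, A = 4.32 cm², y = 0.4 cm, Ī = 0.2304 cm⁴.
Centroid: ȳ = ΣA·y / ΣA = 10 cm.
Transfer each piece to the centroidal x-axis using Ī + A·d² with d = y − 10:
  web: d = 0 cm → contributes +1 067 cm⁴
  top flange (beyond web): d = 9.6 cm → contributes +398.4 cm⁴
  bottom flange (beyond web): d = -9.6 cm → contributes +398.4 cm⁴
Total I = 1 863 cm⁴.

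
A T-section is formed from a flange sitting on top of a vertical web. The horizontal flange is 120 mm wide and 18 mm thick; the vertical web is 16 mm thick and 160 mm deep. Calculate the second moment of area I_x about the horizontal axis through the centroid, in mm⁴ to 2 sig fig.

I_x ≈ 1.5 × 10⁷ mm⁴

Treat the section as a set of non-overlapping primitives; coordinates are from the bounding-box lower-left.
Flange: 120 × 18, A = 2 160 mm², y = 169 mm, Ī = 58 320 mm⁴.
Web: 16 × 160, A = 2 560 mm², y = 80 mm, Ī = 5 461 333 mm⁴.
Centroid: ȳ = ΣA·y / ΣA = 120.7 mm.
Transfer each piece to the horizontal axis through the centroid using Ī + A·d² with d = y − 120.7:
  flange: d = 48.27 mm → contributes +5 091 352 mm⁴
  web: d = -40.73 mm → contributes +9 707 954 mm⁴
Total I = 14 799 306 mm⁴.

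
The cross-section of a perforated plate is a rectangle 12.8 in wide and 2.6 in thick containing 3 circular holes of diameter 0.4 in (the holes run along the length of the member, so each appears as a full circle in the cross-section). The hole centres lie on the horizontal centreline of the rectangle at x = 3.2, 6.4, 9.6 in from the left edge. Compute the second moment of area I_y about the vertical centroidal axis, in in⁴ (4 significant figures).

I_y ≈ 451.8 in⁴

Treat the section as a set of non-overlapping primitives; coordinates are from the bounding-box lower-left.
Plate: 12.8 × 2.6, A = 33.28 in², x = 6.4 in, Ī = 454.383 in⁴.
Hole 1 (subtracted): ⌀0.4, A = 0.125664 in², x = 3.2 in, Ī = 0.00125664 in⁴.
Hole 2 (subtracted): ⌀0.4, A = 0.125664 in², x = 6.4 in, Ī = 0.00125664 in⁴.
Hole 3 (subtracted): ⌀0.4, A = 0.125664 in², x = 9.6 in, Ī = 0.00125664 in⁴.
By symmetry the centroid is at mid-width, x̄ = 6.4 in.
Transfer each piece to the vertical centroidal axis using Ī + A·d² with d = x − 6.4:
  plate: d = 0 in → contributes +454.383 in⁴
  hole 1: d = -3.2 in → contributes −1.28805 in⁴
  hole 2: d = 0 in → contributes −0.00125664 in⁴
  hole 3: d = 3.2 in → contributes −1.28805 in⁴
Total I = 451.806 in⁴.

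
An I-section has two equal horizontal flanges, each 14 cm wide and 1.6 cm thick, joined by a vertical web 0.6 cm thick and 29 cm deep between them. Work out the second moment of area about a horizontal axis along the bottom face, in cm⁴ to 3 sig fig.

Break the section into simple shapes (no overlaps), measuring from the bottom-left corner of the bounding box.
Bottom flange: 14 × 1.6, A = 22.4 cm², y = 0.8 cm, Ī = 4.7787 cm⁴.
Web: 0.6 × 29, A = 17.4 cm², y = 16.1 cm, Ī = 1219.5 cm⁴.
Top flange: 14 × 1.6, A = 22.4 cm², y = 31.4 cm, Ī = 4.7787 cm⁴.
Transfer each piece to a horizontal axis along the bottom face using Ī + A·d² with d = y − 0:
  bottom flange: d = 0.8 cm → contributes +19.115 cm⁴
  web: d = 16.1 cm → contributes +5729.7 cm⁴
  top flange: d = 31.4 cm → contributes +22 090 cm⁴
Total I = 27 839 cm⁴.

I_base ≈ 2.78 × 10⁴ cm⁴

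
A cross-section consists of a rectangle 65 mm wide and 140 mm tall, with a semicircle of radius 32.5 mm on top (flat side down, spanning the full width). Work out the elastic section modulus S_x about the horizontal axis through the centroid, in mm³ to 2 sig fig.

Treat the section as a set of non-overlapping primitives; coordinates are from the bounding-box lower-left.
Rectangular body: 65 × 140, A = 9 100 mm², y = 70 mm, Ī = 14 863 333 mm⁴.
Semicircular cap: semicircle r = 32.5, A = 1 659 mm², y = 153.8 mm, Ī = 122 452 mm⁴.
Centroid: ȳ = ΣA·y / ΣA = 82.92 mm.
Transfer each piece to the horizontal axis through the centroid using Ī + A·d² with d = y − 82.92:
  rectangular body: d = -12.92 mm → contributes +16 382 755 mm⁴
  semicircular cap: d = 70.87 mm → contributes +8 456 060 mm⁴
Total I = 24 838 815 mm⁴.
Extreme fibre distance c = 89.58 mm; S = I/c = 277 286 mm³.

S_x ≈ 2.8 × 10⁵ mm³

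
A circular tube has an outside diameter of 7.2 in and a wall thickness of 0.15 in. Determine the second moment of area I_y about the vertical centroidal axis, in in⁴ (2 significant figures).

Decompose the section into non-overlapping parts with the origin at the bottom-left of its bounding rectangle.
Outer circle: ⌀7.2, A = 40.72 in², x = 3.6 in, Ī = 131.9 in⁴.
Bore (subtracted): ⌀6.9, A = 37.39 in², x = 3.6 in, Ī = 111.3 in⁴.
By symmetry the centroid is at mid-width, x̄ = 3.6 in.
All pieces are centred on the vertical centroidal axis, so I = ΣĪ (holes subtracted) = 20.65 in⁴.

I_y ≈ 21 in⁴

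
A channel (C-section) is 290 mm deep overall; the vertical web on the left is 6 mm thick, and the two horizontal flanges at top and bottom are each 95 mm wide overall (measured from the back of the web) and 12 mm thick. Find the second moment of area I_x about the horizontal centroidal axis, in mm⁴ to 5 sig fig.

I_x ≈ 5.3490 × 10⁷ mm⁴

Break the section into simple shapes (no overlaps), measuring from the bottom-left corner of the bounding box.
Web: 6 × 290, A = 1 740 mm², y = 145 mm, Ī = 12 194 500 mm⁴.
Top flange (beyond web): 89 × 12, A = 1 068 mm², y = 284 mm, Ī = 12 816 mm⁴.
Bottom flange (beyond web): 89 × 12, A = 1 068 mm², y = 6 mm, Ī = 12 816 mm⁴.
By symmetry the centroid is at mid-height, ȳ = 145 mm.
Transfer each piece to the horizontal centroidal axis using Ī + A·d² with d = y − 145:
  web: d = 0 mm → contributes +12 194 500 mm⁴
  top flange (beyond web): d = 139 mm → contributes +20 647 644 mm⁴
  bottom flange (beyond web): d = -139 mm → contributes +20 647 644 mm⁴
Total I = 53 489 788 mm⁴.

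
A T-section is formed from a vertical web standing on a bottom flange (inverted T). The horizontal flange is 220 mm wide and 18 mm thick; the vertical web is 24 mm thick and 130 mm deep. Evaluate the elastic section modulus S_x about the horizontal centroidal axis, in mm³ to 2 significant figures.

Split into non-overlapping primitives; take the origin at the lower-left of the bounding box.
Flange: 220 × 18, A = 3 960 mm², y = 9 mm, Ī = 106 920 mm⁴.
Web: 24 × 130, A = 3 120 mm², y = 83 mm, Ī = 4 394 000 mm⁴.
Centroid: ȳ = ΣA·y / ΣA = 41.61 mm.
Transfer each piece to the horizontal centroidal axis using Ī + A·d² with d = y − 41.61:
  flange: d = -32.61 mm → contributes +4 318 076 mm⁴
  web: d = 41.39 mm → contributes +9 738 928 mm⁴
Total I = 14 057 004 mm⁴.
Extreme fibre distance c = 106.4 mm; S = I/c = 132 127 mm³.

S_x ≈ 1.3 × 10⁵ mm³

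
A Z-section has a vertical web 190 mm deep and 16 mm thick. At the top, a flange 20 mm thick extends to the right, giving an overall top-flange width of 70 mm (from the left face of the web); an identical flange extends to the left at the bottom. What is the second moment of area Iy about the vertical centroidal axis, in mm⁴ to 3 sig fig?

Decompose the section into non-overlapping parts with the origin at the bottom-left of its bounding rectangle.
Web: 16 × 190, A = 3 040 mm², x = 62 mm, Ī = 64 853 mm⁴.
Top flange (beyond web): 54 × 20, A = 1 080 mm², x = 97 mm, Ī = 262 440 mm⁴.
Bottom flange (beyond web): 54 × 20, A = 1 080 mm², x = 27 mm, Ī = 262 440 mm⁴.
Centroid: x̄ = ΣA·x / ΣA = 62 mm.
Transfer each piece to the vertical centroidal axis using Ī + A·d² with d = x − 62:
  web: d = 0 mm → contributes +64 853 mm⁴
  top flange (beyond web): d = 35 mm → contributes +1 585 440 mm⁴
  bottom flange (beyond web): d = -35 mm → contributes +1 585 440 mm⁴
Total I = 3 235 733 mm⁴.

Iy ≈ 3.24 × 10⁶ mm⁴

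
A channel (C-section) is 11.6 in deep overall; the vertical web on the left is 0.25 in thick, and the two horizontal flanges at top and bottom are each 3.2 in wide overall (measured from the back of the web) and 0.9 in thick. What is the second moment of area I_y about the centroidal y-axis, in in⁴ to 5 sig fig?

I_y ≈ 8.6676 in⁴

Break the section into simple shapes (no overlaps), measuring from the bottom-left corner of the bounding box.
Web: 0.25 × 11.6, A = 2.9 in², x = 0.125 in, Ī = 0.01510417 in⁴.
Top flange (beyond web): 2.95 × 0.9, A = 2.655 in², x = 1.725 in, Ī = 1.925428 in⁴.
Bottom flange (beyond web): 2.95 × 0.9, A = 2.655 in², x = 1.725 in, Ī = 1.925428 in⁴.
Centroid: x̄ = ΣA·x / ΣA = 1.159836 in.
Transfer each piece to the centroidal y-axis using Ī + A·d² with d = x − 1.159836:
  web: d = -1.034836 in → contributes +3.12067 in⁴
  top flange (beyond web): d = 0.5651644 in → contributes +2.773464 in⁴
  bottom flange (beyond web): d = 0.5651644 in → contributes +2.773464 in⁴
Total I = 8.667597 in⁴.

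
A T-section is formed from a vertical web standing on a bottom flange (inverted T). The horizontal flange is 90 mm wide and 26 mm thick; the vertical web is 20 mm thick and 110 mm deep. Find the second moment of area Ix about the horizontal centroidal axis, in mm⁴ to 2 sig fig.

Ix ≈ 7.6 × 10⁶ mm⁴

Split into non-overlapping primitives; take the origin at the lower-left of the bounding box.
Flange: 90 × 26, A = 2 340 mm², y = 13 mm, Ī = 131 820 mm⁴.
Web: 20 × 110, A = 2 200 mm², y = 81 mm, Ī = 2 218 333 mm⁴.
Centroid: ȳ = ΣA·y / ΣA = 45.95 mm.
Transfer each piece to the horizontal centroidal axis using Ī + A·d² with d = y − 45.95:
  flange: d = -32.95 mm → contributes +2 672 602 mm⁴
  web: d = 35.05 mm → contributes +4 920 801 mm⁴
Total I = 7 593 403 mm⁴.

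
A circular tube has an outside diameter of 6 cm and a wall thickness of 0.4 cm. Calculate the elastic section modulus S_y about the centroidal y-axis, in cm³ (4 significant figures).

S_y ≈ 9.242 cm³

Treat the section as a set of non-overlapping primitives; coordinates are from the bounding-box lower-left.
Outer circle: ⌀6, A = 28.2743 cm², x = 3 cm, Ī = 63.6173 cm⁴.
Bore (subtracted): ⌀5.2, A = 21.2372 cm², x = 3 cm, Ī = 35.8908 cm⁴.
By symmetry the centroid is at mid-width, x̄ = 3 cm.
All pieces are centred on the centroidal y-axis, so I = ΣĪ (holes subtracted) = 27.7264 cm⁴.
Extreme fibre distance c = 3 cm; S = I/c = 9.24215 cm³.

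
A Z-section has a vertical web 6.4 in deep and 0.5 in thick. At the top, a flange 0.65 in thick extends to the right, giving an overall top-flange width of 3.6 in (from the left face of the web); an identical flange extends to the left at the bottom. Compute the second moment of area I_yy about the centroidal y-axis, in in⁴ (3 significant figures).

Decompose the section into non-overlapping parts with the origin at the bottom-left of its bounding rectangle.
Web: 0.5 × 6.4, A = 3.2 in², x = 3.35 in, Ī = 0.066667 in⁴.
Top flange (beyond web): 3.1 × 0.65, A = 2.015 in², x = 5.15 in, Ī = 1.6137 in⁴.
Bottom flange (beyond web): 3.1 × 0.65, A = 2.015 in², x = 1.55 in, Ī = 1.6137 in⁴.
Centroid: x̄ = ΣA·x / ΣA = 3.35 in.
Transfer each piece to the centroidal y-axis using Ī + A·d² with d = x − 3.35:
  web: d = 0 in → contributes +0.066667 in⁴
  top flange (beyond web): d = 1.8 in → contributes +8.1423 in⁴
  bottom flange (beyond web): d = -1.8 in → contributes +8.1423 in⁴
Total I = 16.351 in⁴.

I_yy ≈ 16.4 in⁴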